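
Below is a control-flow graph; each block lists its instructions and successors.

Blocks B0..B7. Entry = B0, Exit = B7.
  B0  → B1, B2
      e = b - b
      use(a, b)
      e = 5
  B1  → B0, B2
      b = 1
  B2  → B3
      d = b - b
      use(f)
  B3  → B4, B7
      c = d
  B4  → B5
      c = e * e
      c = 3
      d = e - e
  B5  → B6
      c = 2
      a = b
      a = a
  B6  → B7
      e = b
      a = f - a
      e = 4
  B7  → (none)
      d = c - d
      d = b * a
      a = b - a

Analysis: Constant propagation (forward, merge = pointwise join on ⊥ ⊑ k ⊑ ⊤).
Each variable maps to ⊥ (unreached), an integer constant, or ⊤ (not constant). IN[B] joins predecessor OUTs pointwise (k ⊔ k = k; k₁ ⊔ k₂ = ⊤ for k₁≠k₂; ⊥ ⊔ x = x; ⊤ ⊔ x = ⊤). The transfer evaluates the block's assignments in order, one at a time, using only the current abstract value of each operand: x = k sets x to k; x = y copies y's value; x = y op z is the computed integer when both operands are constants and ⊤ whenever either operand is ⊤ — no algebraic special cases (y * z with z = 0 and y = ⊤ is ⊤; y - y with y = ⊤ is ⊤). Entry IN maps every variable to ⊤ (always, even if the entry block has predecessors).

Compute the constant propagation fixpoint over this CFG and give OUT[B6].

Answer: {a: ⊤, b: ⊤, c: 2, d: 0, e: 4, f: ⊤}

Trace:
Fixpoint table:
  B0:  IN=(all ⊤)  OUT={e:5; rest ⊤}
  B1:  IN={e:5; rest ⊤}  OUT={b:1, e:5; rest ⊤}
  B2:  IN={e:5; rest ⊤}  OUT={e:5; rest ⊤}
  B3:  IN={e:5; rest ⊤}  OUT={e:5; rest ⊤}
  B4:  IN={e:5; rest ⊤}  OUT={c:3, d:0, e:5; rest ⊤}
  B5:  IN={c:3, d:0, e:5; rest ⊤}  OUT={c:2, d:0, e:5; rest ⊤}
  B6:  IN={c:2, d:0, e:5; rest ⊤}  OUT={c:2, d:0, e:4; rest ⊤}
  B7:  IN=(all ⊤)  OUT=(all ⊤)

Merge at B6: IN[B6] = OUT[B5] = {a: ⊤, b: ⊤, c: 2, d: 0, e: 5, f: ⊤}
Applying B6's transfer function to that IN value gives OUT[B6] (row B6 above).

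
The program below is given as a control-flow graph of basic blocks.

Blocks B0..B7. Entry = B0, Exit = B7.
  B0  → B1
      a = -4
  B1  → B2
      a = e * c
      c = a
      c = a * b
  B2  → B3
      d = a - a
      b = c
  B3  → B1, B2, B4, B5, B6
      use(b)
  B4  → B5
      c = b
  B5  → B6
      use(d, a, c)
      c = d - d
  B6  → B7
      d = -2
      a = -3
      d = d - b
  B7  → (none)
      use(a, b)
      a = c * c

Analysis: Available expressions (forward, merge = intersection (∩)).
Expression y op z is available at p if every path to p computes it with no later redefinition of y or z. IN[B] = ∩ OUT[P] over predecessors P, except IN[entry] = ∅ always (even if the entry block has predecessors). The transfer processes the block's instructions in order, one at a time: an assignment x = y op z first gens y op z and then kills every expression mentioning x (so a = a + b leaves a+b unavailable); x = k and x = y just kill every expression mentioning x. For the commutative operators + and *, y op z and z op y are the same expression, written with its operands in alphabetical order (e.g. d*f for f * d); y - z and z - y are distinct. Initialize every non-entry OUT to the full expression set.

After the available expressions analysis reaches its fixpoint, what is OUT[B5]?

Per-block solution:
  B0: | IN={} | OUT={}
  B1: | IN={} | OUT={a*b}
  B2: | IN={} | OUT={a-a}
  B3: | IN={a-a} | OUT={a-a}
  B4: | IN={a-a} | OUT={a-a}
  B5: | IN={a-a} | OUT={a-a, d-d}
  B6: | IN={a-a} | OUT={}
  B7: | IN={} | OUT={c*c}

Merge at B5: IN[B5] = OUT[B3] ∩ OUT[B4] = {a-a}
Applying B5's transfer function to that IN value gives OUT[B5] (row B5 above).

Answer: {a-a, d-d}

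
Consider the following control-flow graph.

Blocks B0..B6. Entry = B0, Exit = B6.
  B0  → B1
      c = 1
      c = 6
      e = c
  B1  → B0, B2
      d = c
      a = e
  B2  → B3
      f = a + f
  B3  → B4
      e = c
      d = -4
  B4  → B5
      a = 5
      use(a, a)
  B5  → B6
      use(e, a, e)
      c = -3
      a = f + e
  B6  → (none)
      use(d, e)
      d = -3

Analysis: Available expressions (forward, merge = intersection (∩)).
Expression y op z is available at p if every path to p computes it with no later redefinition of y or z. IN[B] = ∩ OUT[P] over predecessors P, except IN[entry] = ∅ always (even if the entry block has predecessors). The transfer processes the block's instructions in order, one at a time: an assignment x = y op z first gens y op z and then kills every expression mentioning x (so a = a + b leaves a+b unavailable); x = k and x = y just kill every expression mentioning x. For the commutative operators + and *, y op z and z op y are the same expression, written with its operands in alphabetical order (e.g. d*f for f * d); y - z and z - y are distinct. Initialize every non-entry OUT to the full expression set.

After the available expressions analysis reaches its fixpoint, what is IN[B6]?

Converged values:
  B0: | IN={} | OUT={}
  B1: | IN={} | OUT={}
  B2: | IN={} | OUT={}
  B3: | IN={} | OUT={}
  B4: | IN={} | OUT={}
  B5: | IN={} | OUT={e+f}
  B6: | IN={e+f} | OUT={e+f}

Merge at B6: IN[B6] = OUT[B5] = {e+f}

Answer: {e+f}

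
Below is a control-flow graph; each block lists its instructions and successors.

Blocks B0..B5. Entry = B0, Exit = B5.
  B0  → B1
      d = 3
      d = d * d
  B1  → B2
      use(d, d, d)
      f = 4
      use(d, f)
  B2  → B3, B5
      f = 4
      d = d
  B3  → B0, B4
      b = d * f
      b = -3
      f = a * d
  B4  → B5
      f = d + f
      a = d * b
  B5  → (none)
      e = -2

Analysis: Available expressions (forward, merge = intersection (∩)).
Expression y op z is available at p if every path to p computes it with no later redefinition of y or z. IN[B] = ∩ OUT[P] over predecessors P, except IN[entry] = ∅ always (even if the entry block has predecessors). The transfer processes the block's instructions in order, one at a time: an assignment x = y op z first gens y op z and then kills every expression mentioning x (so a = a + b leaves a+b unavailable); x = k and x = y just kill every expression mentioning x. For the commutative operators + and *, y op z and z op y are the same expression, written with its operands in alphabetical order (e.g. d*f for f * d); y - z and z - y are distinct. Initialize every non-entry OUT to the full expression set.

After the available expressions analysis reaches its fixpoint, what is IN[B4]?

Fixpoint table:
  B0: | IN={} | OUT={}
  B1: | IN={} | OUT={}
  B2: | IN={} | OUT={}
  B3: | IN={} | OUT={a*d}
  B4: | IN={a*d} | OUT={b*d}
  B5: | IN={} | OUT={}

Merge at B4: IN[B4] = OUT[B3] = {a*d}

Answer: {a*d}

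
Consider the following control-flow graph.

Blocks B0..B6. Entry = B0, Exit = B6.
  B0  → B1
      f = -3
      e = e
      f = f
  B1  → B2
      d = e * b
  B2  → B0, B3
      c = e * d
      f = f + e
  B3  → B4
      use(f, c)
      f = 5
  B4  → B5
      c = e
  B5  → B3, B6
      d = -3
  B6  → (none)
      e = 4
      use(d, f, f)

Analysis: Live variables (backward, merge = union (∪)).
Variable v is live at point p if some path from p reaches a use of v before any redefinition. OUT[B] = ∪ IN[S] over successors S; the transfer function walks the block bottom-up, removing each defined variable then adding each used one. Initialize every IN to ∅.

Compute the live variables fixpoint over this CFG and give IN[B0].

Answer: {b, e}

Working:
Converged values:
  B0:   IN={b, e}   OUT={b, e, f}
  B1:   IN={b, e, f}   OUT={b, d, e, f}
  B2:   IN={b, d, e, f}   OUT={b, c, e, f}
  B3:   IN={c, e, f}   OUT={e, f}
  B4:   IN={e, f}   OUT={c, e, f}
  B5:   IN={c, e, f}   OUT={c, d, e, f}
  B6:   IN={d, f}   OUT={}

Merge at B0: OUT[B0] = IN[B1] = {b, e, f}
Applying B0's transfer function to that OUT value gives IN[B0] (row B0 above).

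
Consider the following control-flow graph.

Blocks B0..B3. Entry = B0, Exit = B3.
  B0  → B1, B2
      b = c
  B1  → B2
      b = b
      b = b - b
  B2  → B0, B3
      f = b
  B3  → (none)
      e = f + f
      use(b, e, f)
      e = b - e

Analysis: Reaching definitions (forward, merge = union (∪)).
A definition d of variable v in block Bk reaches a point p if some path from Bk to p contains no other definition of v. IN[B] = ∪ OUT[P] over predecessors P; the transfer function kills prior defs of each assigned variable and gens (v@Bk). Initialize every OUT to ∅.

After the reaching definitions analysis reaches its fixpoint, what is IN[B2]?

Answer: {b@B0, b@B1, f@B2}

Derivation:
Fixpoint table:
  B0:  IN={b@B0, b@B1, f@B2}  OUT={b@B0, f@B2}
  B1:  IN={b@B0, f@B2}  OUT={b@B1, f@B2}
  B2:  IN={b@B0, b@B1, f@B2}  OUT={b@B0, b@B1, f@B2}
  B3:  IN={b@B0, b@B1, f@B2}  OUT={b@B0, b@B1, e@B3, f@B2}

Merge at B2: IN[B2] = OUT[B0] ⊔ OUT[B1] = {b@B0, b@B1, f@B2}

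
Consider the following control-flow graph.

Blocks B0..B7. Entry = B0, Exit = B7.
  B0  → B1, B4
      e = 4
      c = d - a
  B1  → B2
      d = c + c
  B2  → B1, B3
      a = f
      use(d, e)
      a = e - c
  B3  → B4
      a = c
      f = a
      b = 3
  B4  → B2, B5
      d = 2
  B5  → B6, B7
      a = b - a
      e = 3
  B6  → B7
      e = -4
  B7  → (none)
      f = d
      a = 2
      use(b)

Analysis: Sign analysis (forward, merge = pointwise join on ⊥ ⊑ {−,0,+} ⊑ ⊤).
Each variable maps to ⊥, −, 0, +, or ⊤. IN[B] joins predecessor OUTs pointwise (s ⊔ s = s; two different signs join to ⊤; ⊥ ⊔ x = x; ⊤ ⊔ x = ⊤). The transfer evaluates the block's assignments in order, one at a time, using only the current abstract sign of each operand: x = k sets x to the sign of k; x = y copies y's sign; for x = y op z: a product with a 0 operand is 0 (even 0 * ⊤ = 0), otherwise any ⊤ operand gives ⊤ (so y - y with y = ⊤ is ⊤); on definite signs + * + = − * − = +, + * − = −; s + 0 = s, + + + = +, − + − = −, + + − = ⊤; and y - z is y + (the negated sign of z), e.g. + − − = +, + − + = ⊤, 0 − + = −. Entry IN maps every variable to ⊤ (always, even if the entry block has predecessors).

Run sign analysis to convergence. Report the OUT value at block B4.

Converged values:
  B0:   IN=(all ⊤)   OUT={e:+; rest ⊤}
  B1:   IN={e:+; rest ⊤}   OUT={e:+; rest ⊤}
  B2:   IN={e:+; rest ⊤}   OUT={e:+; rest ⊤}
  B3:   IN={e:+; rest ⊤}   OUT={b:+, e:+; rest ⊤}
  B4:   IN={e:+; rest ⊤}   OUT={d:+, e:+; rest ⊤}
  B5:   IN={d:+, e:+; rest ⊤}   OUT={d:+, e:+; rest ⊤}
  B6:   IN={d:+, e:+; rest ⊤}   OUT={d:+, e:-; rest ⊤}
  B7:   IN={d:+; rest ⊤}   OUT={a:+, d:+, f:+; rest ⊤}

Merge at B4: IN[B4] = OUT[B0] ⊔ OUT[B3] = {a: ⊤, b: ⊤, c: ⊤, d: ⊤, e: +, f: ⊤}
Applying B4's transfer function to that IN value gives OUT[B4] (row B4 above).

Answer: {a: ⊤, b: ⊤, c: ⊤, d: +, e: +, f: ⊤}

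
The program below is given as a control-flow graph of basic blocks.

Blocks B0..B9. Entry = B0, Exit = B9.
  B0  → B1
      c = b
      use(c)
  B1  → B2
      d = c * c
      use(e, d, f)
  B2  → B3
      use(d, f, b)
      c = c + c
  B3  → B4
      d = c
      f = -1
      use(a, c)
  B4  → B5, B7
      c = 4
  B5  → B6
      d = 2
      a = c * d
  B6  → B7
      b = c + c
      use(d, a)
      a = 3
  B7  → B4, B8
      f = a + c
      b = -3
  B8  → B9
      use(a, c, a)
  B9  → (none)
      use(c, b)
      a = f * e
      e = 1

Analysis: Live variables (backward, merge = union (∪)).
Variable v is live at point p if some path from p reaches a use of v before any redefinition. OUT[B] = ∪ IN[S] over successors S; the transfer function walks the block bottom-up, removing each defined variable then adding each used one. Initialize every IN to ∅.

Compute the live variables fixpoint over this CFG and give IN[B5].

Converged values:
  B0:   IN={a, b, e, f}   OUT={a, b, c, e, f}
  B1:   IN={a, b, c, e, f}   OUT={a, b, c, d, e, f}
  B2:   IN={a, b, c, d, e, f}   OUT={a, c, e}
  B3:   IN={a, c, e}   OUT={a, e}
  B4:   IN={a, e}   OUT={a, c, e}
  B5:   IN={c, e}   OUT={a, c, d, e}
  B6:   IN={a, c, d, e}   OUT={a, c, e}
  B7:   IN={a, c, e}   OUT={a, b, c, e, f}
  B8:   IN={a, b, c, e, f}   OUT={b, c, e, f}
  B9:   IN={b, c, e, f}   OUT={}

Merge at B5: OUT[B5] = IN[B6] = {a, c, d, e}
Applying B5's transfer function to that OUT value gives IN[B5] (row B5 above).

Answer: {c, e}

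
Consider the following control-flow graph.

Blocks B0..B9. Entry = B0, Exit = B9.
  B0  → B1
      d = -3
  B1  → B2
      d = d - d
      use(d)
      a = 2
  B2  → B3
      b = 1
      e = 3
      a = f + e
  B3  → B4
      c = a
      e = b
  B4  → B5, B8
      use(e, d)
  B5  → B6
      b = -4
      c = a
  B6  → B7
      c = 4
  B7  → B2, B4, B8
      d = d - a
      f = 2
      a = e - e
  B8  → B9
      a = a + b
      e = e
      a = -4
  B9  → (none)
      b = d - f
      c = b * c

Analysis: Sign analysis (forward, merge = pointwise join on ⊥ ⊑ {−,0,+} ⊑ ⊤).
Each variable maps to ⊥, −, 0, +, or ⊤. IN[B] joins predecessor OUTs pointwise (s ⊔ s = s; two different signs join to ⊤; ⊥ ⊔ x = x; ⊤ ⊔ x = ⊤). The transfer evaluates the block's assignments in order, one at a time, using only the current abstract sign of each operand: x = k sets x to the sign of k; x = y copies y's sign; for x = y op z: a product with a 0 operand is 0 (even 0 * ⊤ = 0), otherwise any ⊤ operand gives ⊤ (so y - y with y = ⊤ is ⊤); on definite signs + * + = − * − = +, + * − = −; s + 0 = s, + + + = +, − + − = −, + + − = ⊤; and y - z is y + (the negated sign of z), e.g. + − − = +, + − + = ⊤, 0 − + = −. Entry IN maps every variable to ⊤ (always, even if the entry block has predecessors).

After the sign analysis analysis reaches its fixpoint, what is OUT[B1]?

Per-block solution:
  B0:   IN=(all ⊤)   OUT={d:-; rest ⊤}
  B1:   IN={d:-; rest ⊤}   OUT={a:+; rest ⊤}
  B2:   IN=(all ⊤)   OUT={b:+, e:+; rest ⊤}
  B3:   IN={b:+, e:+; rest ⊤}   OUT={b:+, e:+; rest ⊤}
  B4:   IN={e:+; rest ⊤}   OUT={e:+; rest ⊤}
  B5:   IN={e:+; rest ⊤}   OUT={b:-, e:+; rest ⊤}
  B6:   IN={b:-, e:+; rest ⊤}   OUT={b:-, c:+, e:+; rest ⊤}
  B7:   IN={b:-, c:+, e:+; rest ⊤}   OUT={b:-, c:+, e:+, f:+; rest ⊤}
  B8:   IN={e:+; rest ⊤}   OUT={a:-, e:+; rest ⊤}
  B9:   IN={a:-, e:+; rest ⊤}   OUT={a:-, e:+; rest ⊤}

Merge at B1: IN[B1] = OUT[B0] = {a: ⊤, b: ⊤, c: ⊤, d: -, e: ⊤, f: ⊤}
Applying B1's transfer function to that IN value gives OUT[B1] (row B1 above).

Answer: {a: +, b: ⊤, c: ⊤, d: ⊤, e: ⊤, f: ⊤}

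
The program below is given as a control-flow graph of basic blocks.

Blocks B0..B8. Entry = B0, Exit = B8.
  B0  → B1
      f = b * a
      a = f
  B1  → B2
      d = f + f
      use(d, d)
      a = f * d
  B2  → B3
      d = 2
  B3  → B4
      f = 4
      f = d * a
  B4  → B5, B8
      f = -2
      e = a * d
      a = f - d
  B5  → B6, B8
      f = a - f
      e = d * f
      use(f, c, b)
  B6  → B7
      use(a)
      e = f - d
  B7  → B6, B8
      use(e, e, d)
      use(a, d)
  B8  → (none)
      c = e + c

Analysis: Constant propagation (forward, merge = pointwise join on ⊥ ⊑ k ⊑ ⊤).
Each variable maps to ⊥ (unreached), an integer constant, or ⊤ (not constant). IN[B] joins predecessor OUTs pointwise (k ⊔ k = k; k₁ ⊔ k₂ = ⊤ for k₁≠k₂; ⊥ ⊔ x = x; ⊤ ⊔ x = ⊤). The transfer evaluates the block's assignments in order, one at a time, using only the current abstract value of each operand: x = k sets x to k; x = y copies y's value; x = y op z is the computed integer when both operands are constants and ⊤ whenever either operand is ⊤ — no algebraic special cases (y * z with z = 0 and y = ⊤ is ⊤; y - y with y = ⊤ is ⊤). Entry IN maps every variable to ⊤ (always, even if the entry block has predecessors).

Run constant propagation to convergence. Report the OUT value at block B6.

Converged values:
  B0: | IN=(all ⊤) | OUT=(all ⊤)
  B1: | IN=(all ⊤) | OUT=(all ⊤)
  B2: | IN=(all ⊤) | OUT={d:2; rest ⊤}
  B3: | IN={d:2; rest ⊤} | OUT={d:2; rest ⊤}
  B4: | IN={d:2; rest ⊤} | OUT={a:-4, d:2, f:-2; rest ⊤}
  B5: | IN={a:-4, d:2, f:-2; rest ⊤} | OUT={a:-4, d:2, e:-4, f:-2; rest ⊤}
  B6: | IN={a:-4, d:2, e:-4, f:-2; rest ⊤} | OUT={a:-4, d:2, e:-4, f:-2; rest ⊤}
  B7: | IN={a:-4, d:2, e:-4, f:-2; rest ⊤} | OUT={a:-4, d:2, e:-4, f:-2; rest ⊤}
  B8: | IN={a:-4, d:2, f:-2; rest ⊤} | OUT={a:-4, d:2, f:-2; rest ⊤}

Merge at B6: IN[B6] = OUT[B5] ⊔ OUT[B7] = {a: -4, b: ⊤, c: ⊤, d: 2, e: -4, f: -2}
Applying B6's transfer function to that IN value gives OUT[B6] (row B6 above).

Answer: {a: -4, b: ⊤, c: ⊤, d: 2, e: -4, f: -2}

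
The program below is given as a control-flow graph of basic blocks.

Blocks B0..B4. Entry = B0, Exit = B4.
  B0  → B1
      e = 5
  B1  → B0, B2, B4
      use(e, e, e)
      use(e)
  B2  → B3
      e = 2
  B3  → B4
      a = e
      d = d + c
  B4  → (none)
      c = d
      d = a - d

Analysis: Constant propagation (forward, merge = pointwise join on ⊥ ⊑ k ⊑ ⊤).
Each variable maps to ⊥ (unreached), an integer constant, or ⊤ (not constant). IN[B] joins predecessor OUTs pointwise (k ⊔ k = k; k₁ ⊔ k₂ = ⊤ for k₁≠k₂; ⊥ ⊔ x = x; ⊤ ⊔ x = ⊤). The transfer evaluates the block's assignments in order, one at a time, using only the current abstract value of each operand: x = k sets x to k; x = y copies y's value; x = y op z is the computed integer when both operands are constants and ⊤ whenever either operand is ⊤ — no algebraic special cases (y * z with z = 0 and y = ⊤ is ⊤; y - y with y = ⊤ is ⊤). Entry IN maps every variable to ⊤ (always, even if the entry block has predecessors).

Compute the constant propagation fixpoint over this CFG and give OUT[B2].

Answer: {a: ⊤, b: ⊤, c: ⊤, d: ⊤, e: 2, f: ⊤}

Derivation:
Fixpoint table:
  B0:  IN=(all ⊤)  OUT={e:5; rest ⊤}
  B1:  IN={e:5; rest ⊤}  OUT={e:5; rest ⊤}
  B2:  IN={e:5; rest ⊤}  OUT={e:2; rest ⊤}
  B3:  IN={e:2; rest ⊤}  OUT={a:2, e:2; rest ⊤}
  B4:  IN=(all ⊤)  OUT=(all ⊤)

Merge at B2: IN[B2] = OUT[B1] = {a: ⊤, b: ⊤, c: ⊤, d: ⊤, e: 5, f: ⊤}
Applying B2's transfer function to that IN value gives OUT[B2] (row B2 above).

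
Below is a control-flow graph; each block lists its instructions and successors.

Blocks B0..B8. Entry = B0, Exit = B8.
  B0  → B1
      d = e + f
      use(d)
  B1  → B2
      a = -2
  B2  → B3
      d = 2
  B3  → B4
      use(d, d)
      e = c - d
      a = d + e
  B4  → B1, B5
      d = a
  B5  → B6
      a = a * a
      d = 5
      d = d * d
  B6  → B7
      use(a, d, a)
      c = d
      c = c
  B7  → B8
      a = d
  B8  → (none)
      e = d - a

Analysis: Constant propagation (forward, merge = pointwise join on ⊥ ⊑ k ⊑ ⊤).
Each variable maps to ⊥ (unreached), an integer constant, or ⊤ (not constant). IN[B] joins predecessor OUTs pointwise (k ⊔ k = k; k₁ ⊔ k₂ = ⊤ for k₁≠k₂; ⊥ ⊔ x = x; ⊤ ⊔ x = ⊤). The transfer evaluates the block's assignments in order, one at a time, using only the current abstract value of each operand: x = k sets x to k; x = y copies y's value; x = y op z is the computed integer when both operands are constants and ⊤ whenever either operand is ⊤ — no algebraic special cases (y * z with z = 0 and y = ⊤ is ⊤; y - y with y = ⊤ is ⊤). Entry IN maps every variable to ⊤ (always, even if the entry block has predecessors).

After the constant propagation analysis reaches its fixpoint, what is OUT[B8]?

Per-block solution:
  B0: | IN=(all ⊤) | OUT=(all ⊤)
  B1: | IN=(all ⊤) | OUT={a:-2; rest ⊤}
  B2: | IN={a:-2; rest ⊤} | OUT={a:-2, d:2; rest ⊤}
  B3: | IN={a:-2, d:2; rest ⊤} | OUT={d:2; rest ⊤}
  B4: | IN={d:2; rest ⊤} | OUT=(all ⊤)
  B5: | IN=(all ⊤) | OUT={d:25; rest ⊤}
  B6: | IN={d:25; rest ⊤} | OUT={c:25, d:25; rest ⊤}
  B7: | IN={c:25, d:25; rest ⊤} | OUT={a:25, c:25, d:25; rest ⊤}
  B8: | IN={a:25, c:25, d:25; rest ⊤} | OUT={a:25, c:25, d:25, e:0; rest ⊤}

Merge at B8: IN[B8] = OUT[B7] = {a: 25, b: ⊤, c: 25, d: 25, e: ⊤, f: ⊤}
Applying B8's transfer function to that IN value gives OUT[B8] (row B8 above).

Answer: {a: 25, b: ⊤, c: 25, d: 25, e: 0, f: ⊤}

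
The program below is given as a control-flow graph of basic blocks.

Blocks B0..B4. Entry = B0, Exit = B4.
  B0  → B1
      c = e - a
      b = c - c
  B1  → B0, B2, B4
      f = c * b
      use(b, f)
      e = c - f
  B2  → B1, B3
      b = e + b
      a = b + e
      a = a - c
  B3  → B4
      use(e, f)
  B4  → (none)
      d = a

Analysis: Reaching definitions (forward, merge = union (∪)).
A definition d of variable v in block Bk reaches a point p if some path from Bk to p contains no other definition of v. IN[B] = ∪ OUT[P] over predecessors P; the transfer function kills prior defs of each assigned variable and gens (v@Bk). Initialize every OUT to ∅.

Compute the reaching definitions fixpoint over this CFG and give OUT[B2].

Converged values:
  B0: | IN={a@B2, b@B0, b@B2, c@B0, e@B1, f@B1} | OUT={a@B2, b@B0, c@B0, e@B1, f@B1}
  B1: | IN={a@B2, b@B0, b@B2, c@B0, e@B1, f@B1} | OUT={a@B2, b@B0, b@B2, c@B0, e@B1, f@B1}
  B2: | IN={a@B2, b@B0, b@B2, c@B0, e@B1, f@B1} | OUT={a@B2, b@B2, c@B0, e@B1, f@B1}
  B3: | IN={a@B2, b@B2, c@B0, e@B1, f@B1} | OUT={a@B2, b@B2, c@B0, e@B1, f@B1}
  B4: | IN={a@B2, b@B0, b@B2, c@B0, e@B1, f@B1} | OUT={a@B2, b@B0, b@B2, c@B0, d@B4, e@B1, f@B1}

Merge at B2: IN[B2] = OUT[B1] = {a@B2, b@B0, b@B2, c@B0, e@B1, f@B1}
Applying B2's transfer function to that IN value gives OUT[B2] (row B2 above).

Answer: {a@B2, b@B2, c@B0, e@B1, f@B1}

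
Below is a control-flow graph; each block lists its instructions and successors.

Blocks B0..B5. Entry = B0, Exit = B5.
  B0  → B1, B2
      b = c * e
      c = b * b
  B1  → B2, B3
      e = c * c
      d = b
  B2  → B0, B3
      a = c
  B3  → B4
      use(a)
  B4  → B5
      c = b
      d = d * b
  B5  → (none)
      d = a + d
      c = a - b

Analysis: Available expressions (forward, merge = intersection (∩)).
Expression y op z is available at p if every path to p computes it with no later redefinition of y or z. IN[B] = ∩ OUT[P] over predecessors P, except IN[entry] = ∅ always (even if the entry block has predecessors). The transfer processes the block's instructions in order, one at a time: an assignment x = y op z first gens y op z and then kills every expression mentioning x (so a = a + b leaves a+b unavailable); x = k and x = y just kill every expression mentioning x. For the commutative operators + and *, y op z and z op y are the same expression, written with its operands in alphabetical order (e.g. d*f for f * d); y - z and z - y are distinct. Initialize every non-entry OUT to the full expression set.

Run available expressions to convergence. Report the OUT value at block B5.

Fixpoint table:
  B0: | IN={} | OUT={b*b}
  B1: | IN={b*b} | OUT={b*b, c*c}
  B2: | IN={b*b} | OUT={b*b}
  B3: | IN={b*b} | OUT={b*b}
  B4: | IN={b*b} | OUT={b*b}
  B5: | IN={b*b} | OUT={a-b, b*b}

Merge at B5: IN[B5] = OUT[B4] = {b*b}
Applying B5's transfer function to that IN value gives OUT[B5] (row B5 above).

Answer: {a-b, b*b}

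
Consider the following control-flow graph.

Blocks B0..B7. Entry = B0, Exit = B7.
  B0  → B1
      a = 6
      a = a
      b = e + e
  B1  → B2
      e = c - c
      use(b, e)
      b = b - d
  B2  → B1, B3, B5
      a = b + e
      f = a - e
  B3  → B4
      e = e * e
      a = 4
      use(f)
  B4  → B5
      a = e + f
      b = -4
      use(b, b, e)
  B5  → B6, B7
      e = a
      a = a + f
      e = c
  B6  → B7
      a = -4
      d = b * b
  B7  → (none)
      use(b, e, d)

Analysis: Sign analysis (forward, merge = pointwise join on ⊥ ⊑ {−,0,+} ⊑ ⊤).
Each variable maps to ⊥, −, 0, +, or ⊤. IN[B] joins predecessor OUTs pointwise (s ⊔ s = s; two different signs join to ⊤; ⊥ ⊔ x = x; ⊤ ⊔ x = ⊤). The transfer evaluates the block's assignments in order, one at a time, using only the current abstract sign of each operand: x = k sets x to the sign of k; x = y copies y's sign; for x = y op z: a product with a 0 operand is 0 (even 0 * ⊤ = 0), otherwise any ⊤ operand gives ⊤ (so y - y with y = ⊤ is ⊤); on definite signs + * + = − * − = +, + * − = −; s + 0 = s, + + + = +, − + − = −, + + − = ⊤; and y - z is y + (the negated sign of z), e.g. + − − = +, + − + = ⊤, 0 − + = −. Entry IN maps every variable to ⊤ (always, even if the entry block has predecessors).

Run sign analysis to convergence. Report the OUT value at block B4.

Fixpoint table:
  B0:   IN=(all ⊤)   OUT={a:+; rest ⊤}
  B1:   IN=(all ⊤)   OUT=(all ⊤)
  B2:   IN=(all ⊤)   OUT=(all ⊤)
  B3:   IN=(all ⊤)   OUT={a:+; rest ⊤}
  B4:   IN={a:+; rest ⊤}   OUT={b:-; rest ⊤}
  B5:   IN=(all ⊤)   OUT=(all ⊤)
  B6:   IN=(all ⊤)   OUT={a:-; rest ⊤}
  B7:   IN=(all ⊤)   OUT=(all ⊤)

Merge at B4: IN[B4] = OUT[B3] = {a: +, b: ⊤, c: ⊤, d: ⊤, e: ⊤, f: ⊤}
Applying B4's transfer function to that IN value gives OUT[B4] (row B4 above).

Answer: {a: ⊤, b: -, c: ⊤, d: ⊤, e: ⊤, f: ⊤}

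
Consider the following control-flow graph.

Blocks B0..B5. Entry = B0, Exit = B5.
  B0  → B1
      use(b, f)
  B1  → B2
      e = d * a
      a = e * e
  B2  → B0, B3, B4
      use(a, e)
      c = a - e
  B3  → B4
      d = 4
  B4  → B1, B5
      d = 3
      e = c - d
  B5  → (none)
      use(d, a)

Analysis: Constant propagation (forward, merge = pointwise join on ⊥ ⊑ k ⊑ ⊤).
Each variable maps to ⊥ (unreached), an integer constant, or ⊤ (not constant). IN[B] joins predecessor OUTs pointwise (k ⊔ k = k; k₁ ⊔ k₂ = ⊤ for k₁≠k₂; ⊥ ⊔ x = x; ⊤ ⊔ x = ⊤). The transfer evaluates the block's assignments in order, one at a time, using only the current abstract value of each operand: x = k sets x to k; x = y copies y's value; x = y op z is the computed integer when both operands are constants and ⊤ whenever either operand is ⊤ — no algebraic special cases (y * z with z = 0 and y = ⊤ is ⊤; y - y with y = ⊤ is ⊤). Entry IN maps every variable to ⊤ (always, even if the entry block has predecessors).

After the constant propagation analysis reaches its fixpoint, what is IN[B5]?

Answer: {a: ⊤, b: ⊤, c: ⊤, d: 3, e: ⊤, f: ⊤}

Derivation:
Converged values:
  B0:   IN=(all ⊤)   OUT=(all ⊤)
  B1:   IN=(all ⊤)   OUT=(all ⊤)
  B2:   IN=(all ⊤)   OUT=(all ⊤)
  B3:   IN=(all ⊤)   OUT={d:4; rest ⊤}
  B4:   IN=(all ⊤)   OUT={d:3; rest ⊤}
  B5:   IN={d:3; rest ⊤}   OUT={d:3; rest ⊤}

Merge at B5: IN[B5] = OUT[B4] = {a: ⊤, b: ⊤, c: ⊤, d: 3, e: ⊤, f: ⊤}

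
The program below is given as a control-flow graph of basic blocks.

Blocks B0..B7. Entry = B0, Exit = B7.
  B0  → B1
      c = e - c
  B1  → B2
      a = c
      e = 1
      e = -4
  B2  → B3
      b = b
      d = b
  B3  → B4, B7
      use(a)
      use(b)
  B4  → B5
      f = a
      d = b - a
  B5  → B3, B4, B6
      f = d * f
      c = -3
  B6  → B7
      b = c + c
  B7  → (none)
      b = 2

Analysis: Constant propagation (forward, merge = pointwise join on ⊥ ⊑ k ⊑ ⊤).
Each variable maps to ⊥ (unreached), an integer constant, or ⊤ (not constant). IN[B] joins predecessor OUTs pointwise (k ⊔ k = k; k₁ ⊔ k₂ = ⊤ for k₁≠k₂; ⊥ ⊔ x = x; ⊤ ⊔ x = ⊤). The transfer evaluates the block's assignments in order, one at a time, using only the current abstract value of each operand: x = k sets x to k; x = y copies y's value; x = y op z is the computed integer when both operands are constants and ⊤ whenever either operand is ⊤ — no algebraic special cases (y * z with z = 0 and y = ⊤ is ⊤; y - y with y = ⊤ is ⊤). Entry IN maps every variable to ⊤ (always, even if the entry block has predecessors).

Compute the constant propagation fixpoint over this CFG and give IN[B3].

Answer: {a: ⊤, b: ⊤, c: ⊤, d: ⊤, e: -4, f: ⊤}

Working:
Fixpoint table:
  B0:   IN=(all ⊤)   OUT=(all ⊤)
  B1:   IN=(all ⊤)   OUT={e:-4; rest ⊤}
  B2:   IN={e:-4; rest ⊤}   OUT={e:-4; rest ⊤}
  B3:   IN={e:-4; rest ⊤}   OUT={e:-4; rest ⊤}
  B4:   IN={e:-4; rest ⊤}   OUT={e:-4; rest ⊤}
  B5:   IN={e:-4; rest ⊤}   OUT={c:-3, e:-4; rest ⊤}
  B6:   IN={c:-3, e:-4; rest ⊤}   OUT={b:-6, c:-3, e:-4; rest ⊤}
  B7:   IN={e:-4; rest ⊤}   OUT={b:2, e:-4; rest ⊤}

Merge at B3: IN[B3] = OUT[B2] ⊔ OUT[B5] = {a: ⊤, b: ⊤, c: ⊤, d: ⊤, e: -4, f: ⊤}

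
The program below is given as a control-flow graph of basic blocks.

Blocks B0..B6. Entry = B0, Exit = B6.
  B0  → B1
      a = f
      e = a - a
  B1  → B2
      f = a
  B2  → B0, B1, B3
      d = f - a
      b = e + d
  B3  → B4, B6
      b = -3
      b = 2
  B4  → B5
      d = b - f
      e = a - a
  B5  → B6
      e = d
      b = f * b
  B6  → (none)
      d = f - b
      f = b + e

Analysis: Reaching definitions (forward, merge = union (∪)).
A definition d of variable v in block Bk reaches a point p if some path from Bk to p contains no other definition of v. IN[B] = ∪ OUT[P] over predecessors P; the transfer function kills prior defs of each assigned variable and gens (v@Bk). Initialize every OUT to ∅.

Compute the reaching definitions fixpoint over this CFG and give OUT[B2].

Per-block solution:
  B0:   IN={a@B0, b@B2, d@B2, e@B0, f@B1}   OUT={a@B0, b@B2, d@B2, e@B0, f@B1}
  B1:   IN={a@B0, b@B2, d@B2, e@B0, f@B1}   OUT={a@B0, b@B2, d@B2, e@B0, f@B1}
  B2:   IN={a@B0, b@B2, d@B2, e@B0, f@B1}   OUT={a@B0, b@B2, d@B2, e@B0, f@B1}
  B3:   IN={a@B0, b@B2, d@B2, e@B0, f@B1}   OUT={a@B0, b@B3, d@B2, e@B0, f@B1}
  B4:   IN={a@B0, b@B3, d@B2, e@B0, f@B1}   OUT={a@B0, b@B3, d@B4, e@B4, f@B1}
  B5:   IN={a@B0, b@B3, d@B4, e@B4, f@B1}   OUT={a@B0, b@B5, d@B4, e@B5, f@B1}
  B6:   IN={a@B0, b@B3, b@B5, d@B2, d@B4, e@B0, e@B5, f@B1}   OUT={a@B0, b@B3, b@B5, d@B6, e@B0, e@B5, f@B6}

Merge at B2: IN[B2] = OUT[B1] = {a@B0, b@B2, d@B2, e@B0, f@B1}
Applying B2's transfer function to that IN value gives OUT[B2] (row B2 above).

Answer: {a@B0, b@B2, d@B2, e@B0, f@B1}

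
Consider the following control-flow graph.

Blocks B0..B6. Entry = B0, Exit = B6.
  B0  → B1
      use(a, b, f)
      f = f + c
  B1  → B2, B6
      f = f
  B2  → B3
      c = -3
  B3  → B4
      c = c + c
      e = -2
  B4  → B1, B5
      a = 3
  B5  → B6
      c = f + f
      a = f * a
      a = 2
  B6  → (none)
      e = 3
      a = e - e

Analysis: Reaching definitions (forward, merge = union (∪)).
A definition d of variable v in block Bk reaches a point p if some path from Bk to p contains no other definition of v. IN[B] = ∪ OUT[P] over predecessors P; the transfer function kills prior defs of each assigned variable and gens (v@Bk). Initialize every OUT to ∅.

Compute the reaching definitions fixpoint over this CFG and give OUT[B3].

Converged values:
  B0:   IN={}   OUT={f@B0}
  B1:   IN={a@B4, c@B3, e@B3, f@B0, f@B1}   OUT={a@B4, c@B3, e@B3, f@B1}
  B2:   IN={a@B4, c@B3, e@B3, f@B1}   OUT={a@B4, c@B2, e@B3, f@B1}
  B3:   IN={a@B4, c@B2, e@B3, f@B1}   OUT={a@B4, c@B3, e@B3, f@B1}
  B4:   IN={a@B4, c@B3, e@B3, f@B1}   OUT={a@B4, c@B3, e@B3, f@B1}
  B5:   IN={a@B4, c@B3, e@B3, f@B1}   OUT={a@B5, c@B5, e@B3, f@B1}
  B6:   IN={a@B4, a@B5, c@B3, c@B5, e@B3, f@B1}   OUT={a@B6, c@B3, c@B5, e@B6, f@B1}

Merge at B3: IN[B3] = OUT[B2] = {a@B4, c@B2, e@B3, f@B1}
Applying B3's transfer function to that IN value gives OUT[B3] (row B3 above).

Answer: {a@B4, c@B3, e@B3, f@B1}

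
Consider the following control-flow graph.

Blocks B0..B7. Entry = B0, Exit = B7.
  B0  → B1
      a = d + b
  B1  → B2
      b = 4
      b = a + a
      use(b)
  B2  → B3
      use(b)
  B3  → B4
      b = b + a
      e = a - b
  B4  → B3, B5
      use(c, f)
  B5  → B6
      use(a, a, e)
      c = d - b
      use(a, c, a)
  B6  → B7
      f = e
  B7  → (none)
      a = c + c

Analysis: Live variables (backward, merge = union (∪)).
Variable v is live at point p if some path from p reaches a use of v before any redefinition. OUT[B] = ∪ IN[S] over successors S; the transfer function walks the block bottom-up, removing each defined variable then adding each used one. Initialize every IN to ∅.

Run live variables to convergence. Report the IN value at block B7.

Answer: {c}

Derivation:
Per-block solution:
  B0:   IN={b, c, d, f}   OUT={a, c, d, f}
  B1:   IN={a, c, d, f}   OUT={a, b, c, d, f}
  B2:   IN={a, b, c, d, f}   OUT={a, b, c, d, f}
  B3:   IN={a, b, c, d, f}   OUT={a, b, c, d, e, f}
  B4:   IN={a, b, c, d, e, f}   OUT={a, b, c, d, e, f}
  B5:   IN={a, b, d, e}   OUT={c, e}
  B6:   IN={c, e}   OUT={c}
  B7:   IN={c}   OUT={}

B7 is the boundary node: OUT[B7] = {}
Applying B7's transfer function to that OUT value gives IN[B7] (row B7 above).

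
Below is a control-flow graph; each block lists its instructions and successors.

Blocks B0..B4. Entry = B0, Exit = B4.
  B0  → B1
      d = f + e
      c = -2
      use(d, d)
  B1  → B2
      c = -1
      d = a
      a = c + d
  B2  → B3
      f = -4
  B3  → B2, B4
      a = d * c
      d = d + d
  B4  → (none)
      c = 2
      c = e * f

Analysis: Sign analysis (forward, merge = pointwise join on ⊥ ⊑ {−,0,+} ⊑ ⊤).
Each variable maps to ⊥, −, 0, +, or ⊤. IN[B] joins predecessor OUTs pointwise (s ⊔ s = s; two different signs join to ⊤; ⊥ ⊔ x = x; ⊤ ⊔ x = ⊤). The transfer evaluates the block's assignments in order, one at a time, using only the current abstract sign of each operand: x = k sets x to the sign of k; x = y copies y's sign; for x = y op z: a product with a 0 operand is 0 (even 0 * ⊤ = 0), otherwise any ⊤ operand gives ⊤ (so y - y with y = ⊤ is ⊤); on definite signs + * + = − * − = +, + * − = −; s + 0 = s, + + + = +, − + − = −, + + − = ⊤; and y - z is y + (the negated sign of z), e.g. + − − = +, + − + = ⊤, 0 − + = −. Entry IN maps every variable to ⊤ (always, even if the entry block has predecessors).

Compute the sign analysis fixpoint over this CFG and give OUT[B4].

Answer: {a: ⊤, b: ⊤, c: ⊤, d: ⊤, e: ⊤, f: -}

Trace:
Converged values:
  B0: | IN=(all ⊤) | OUT={c:-; rest ⊤}
  B1: | IN={c:-; rest ⊤} | OUT={c:-; rest ⊤}
  B2: | IN={c:-; rest ⊤} | OUT={c:-, f:-; rest ⊤}
  B3: | IN={c:-, f:-; rest ⊤} | OUT={c:-, f:-; rest ⊤}
  B4: | IN={c:-, f:-; rest ⊤} | OUT={f:-; rest ⊤}

Merge at B4: IN[B4] = OUT[B3] = {a: ⊤, b: ⊤, c: -, d: ⊤, e: ⊤, f: -}
Applying B4's transfer function to that IN value gives OUT[B4] (row B4 above).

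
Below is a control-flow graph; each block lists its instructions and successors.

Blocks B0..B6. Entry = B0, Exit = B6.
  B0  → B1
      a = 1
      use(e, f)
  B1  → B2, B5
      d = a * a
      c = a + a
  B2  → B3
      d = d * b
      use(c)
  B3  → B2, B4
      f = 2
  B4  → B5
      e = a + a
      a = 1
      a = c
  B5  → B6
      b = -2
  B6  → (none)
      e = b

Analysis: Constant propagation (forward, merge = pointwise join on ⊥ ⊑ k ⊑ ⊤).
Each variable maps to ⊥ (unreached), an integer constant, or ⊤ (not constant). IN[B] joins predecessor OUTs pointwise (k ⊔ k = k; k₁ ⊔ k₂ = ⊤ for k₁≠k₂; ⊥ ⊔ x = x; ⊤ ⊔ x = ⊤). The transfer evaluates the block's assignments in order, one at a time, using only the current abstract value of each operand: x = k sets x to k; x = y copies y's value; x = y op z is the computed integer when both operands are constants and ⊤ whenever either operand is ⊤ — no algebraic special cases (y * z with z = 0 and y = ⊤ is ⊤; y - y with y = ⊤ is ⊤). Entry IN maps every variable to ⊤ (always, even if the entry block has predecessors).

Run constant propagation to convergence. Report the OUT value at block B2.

Answer: {a: 1, b: ⊤, c: 2, d: ⊤, e: ⊤, f: ⊤}

Working:
Fixpoint table:
  B0:   IN=(all ⊤)   OUT={a:1; rest ⊤}
  B1:   IN={a:1; rest ⊤}   OUT={a:1, c:2, d:1; rest ⊤}
  B2:   IN={a:1, c:2; rest ⊤}   OUT={a:1, c:2; rest ⊤}
  B3:   IN={a:1, c:2; rest ⊤}   OUT={a:1, c:2, f:2; rest ⊤}
  B4:   IN={a:1, c:2, f:2; rest ⊤}   OUT={a:2, c:2, e:2, f:2; rest ⊤}
  B5:   IN={c:2; rest ⊤}   OUT={b:-2, c:2; rest ⊤}
  B6:   IN={b:-2, c:2; rest ⊤}   OUT={b:-2, c:2, e:-2; rest ⊤}

Merge at B2: IN[B2] = OUT[B1] ⊔ OUT[B3] = {a: 1, b: ⊤, c: 2, d: ⊤, e: ⊤, f: ⊤}
Applying B2's transfer function to that IN value gives OUT[B2] (row B2 above).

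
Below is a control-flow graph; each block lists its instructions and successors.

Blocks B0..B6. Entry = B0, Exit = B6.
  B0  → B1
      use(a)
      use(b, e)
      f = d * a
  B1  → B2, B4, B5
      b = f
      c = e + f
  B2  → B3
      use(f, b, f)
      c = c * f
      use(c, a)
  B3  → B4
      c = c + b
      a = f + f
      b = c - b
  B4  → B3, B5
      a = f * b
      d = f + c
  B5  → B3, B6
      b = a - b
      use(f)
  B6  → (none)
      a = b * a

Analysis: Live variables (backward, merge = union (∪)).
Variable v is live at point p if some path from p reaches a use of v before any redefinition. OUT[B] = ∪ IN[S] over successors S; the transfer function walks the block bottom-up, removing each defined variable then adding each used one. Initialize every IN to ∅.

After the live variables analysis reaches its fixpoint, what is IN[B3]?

Answer: {b, c, f}

Working:
Converged values:
  B0:   IN={a, b, d, e}   OUT={a, e, f}
  B1:   IN={a, e, f}   OUT={a, b, c, f}
  B2:   IN={a, b, c, f}   OUT={b, c, f}
  B3:   IN={b, c, f}   OUT={b, c, f}
  B4:   IN={b, c, f}   OUT={a, b, c, f}
  B5:   IN={a, b, c, f}   OUT={a, b, c, f}
  B6:   IN={a, b}   OUT={}

Merge at B3: OUT[B3] = IN[B4] = {b, c, f}
Applying B3's transfer function to that OUT value gives IN[B3] (row B3 above).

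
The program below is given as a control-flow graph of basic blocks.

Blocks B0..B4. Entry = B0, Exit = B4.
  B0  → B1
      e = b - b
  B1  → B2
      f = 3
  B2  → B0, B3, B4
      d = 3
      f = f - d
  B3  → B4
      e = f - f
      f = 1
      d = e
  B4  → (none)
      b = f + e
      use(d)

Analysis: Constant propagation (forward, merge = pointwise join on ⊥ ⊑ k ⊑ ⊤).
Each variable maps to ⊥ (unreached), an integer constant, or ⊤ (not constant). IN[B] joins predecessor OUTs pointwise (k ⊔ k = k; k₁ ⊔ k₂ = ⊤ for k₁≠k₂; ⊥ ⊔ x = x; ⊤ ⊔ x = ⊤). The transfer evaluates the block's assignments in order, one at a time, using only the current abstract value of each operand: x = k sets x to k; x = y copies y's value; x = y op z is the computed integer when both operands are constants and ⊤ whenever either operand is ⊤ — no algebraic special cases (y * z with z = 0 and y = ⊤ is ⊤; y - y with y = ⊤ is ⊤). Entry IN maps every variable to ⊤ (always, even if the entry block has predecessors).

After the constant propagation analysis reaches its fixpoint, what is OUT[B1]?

Answer: {a: ⊤, b: ⊤, c: ⊤, d: ⊤, e: ⊤, f: 3}

Working:
Fixpoint table:
  B0:  IN=(all ⊤)  OUT=(all ⊤)
  B1:  IN=(all ⊤)  OUT={f:3; rest ⊤}
  B2:  IN={f:3; rest ⊤}  OUT={d:3, f:0; rest ⊤}
  B3:  IN={d:3, f:0; rest ⊤}  OUT={d:0, e:0, f:1; rest ⊤}
  B4:  IN=(all ⊤)  OUT=(all ⊤)

Merge at B1: IN[B1] = OUT[B0] = {a: ⊤, b: ⊤, c: ⊤, d: ⊤, e: ⊤, f: ⊤}
Applying B1's transfer function to that IN value gives OUT[B1] (row B1 above).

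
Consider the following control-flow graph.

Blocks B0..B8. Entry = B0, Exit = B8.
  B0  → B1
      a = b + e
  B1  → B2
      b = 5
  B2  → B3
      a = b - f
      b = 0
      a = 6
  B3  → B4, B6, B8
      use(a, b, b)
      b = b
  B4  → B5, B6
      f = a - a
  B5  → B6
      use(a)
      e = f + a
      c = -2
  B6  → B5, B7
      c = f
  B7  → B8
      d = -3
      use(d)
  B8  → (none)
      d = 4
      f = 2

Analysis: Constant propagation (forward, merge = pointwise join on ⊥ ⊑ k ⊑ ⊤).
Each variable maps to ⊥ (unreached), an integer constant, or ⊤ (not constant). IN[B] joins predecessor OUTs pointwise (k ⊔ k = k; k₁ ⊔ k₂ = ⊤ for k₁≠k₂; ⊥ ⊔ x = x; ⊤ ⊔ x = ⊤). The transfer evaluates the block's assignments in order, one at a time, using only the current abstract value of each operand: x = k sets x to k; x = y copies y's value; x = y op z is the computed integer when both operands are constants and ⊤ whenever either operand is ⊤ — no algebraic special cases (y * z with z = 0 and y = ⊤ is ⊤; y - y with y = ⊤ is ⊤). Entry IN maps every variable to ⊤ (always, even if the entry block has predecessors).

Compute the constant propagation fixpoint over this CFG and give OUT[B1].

Answer: {a: ⊤, b: 5, c: ⊤, d: ⊤, e: ⊤, f: ⊤}

Working:
Converged values:
  B0: | IN=(all ⊤) | OUT=(all ⊤)
  B1: | IN=(all ⊤) | OUT={b:5; rest ⊤}
  B2: | IN={b:5; rest ⊤} | OUT={a:6, b:0; rest ⊤}
  B3: | IN={a:6, b:0; rest ⊤} | OUT={a:6, b:0; rest ⊤}
  B4: | IN={a:6, b:0; rest ⊤} | OUT={a:6, b:0, f:0; rest ⊤}
  B5: | IN={a:6, b:0; rest ⊤} | OUT={a:6, b:0, c:-2; rest ⊤}
  B6: | IN={a:6, b:0; rest ⊤} | OUT={a:6, b:0; rest ⊤}
  B7: | IN={a:6, b:0; rest ⊤} | OUT={a:6, b:0, d:-3; rest ⊤}
  B8: | IN={a:6, b:0; rest ⊤} | OUT={a:6, b:0, d:4, f:2; rest ⊤}

Merge at B1: IN[B1] = OUT[B0] = {a: ⊤, b: ⊤, c: ⊤, d: ⊤, e: ⊤, f: ⊤}
Applying B1's transfer function to that IN value gives OUT[B1] (row B1 above).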